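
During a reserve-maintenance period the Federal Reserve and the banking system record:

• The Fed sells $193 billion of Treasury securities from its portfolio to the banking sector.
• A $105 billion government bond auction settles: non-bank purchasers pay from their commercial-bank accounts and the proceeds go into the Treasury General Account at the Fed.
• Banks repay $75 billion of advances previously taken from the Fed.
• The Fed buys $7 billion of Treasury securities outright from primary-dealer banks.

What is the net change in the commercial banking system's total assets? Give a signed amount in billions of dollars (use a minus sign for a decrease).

-$180 billion

Fed balance sheet:
  Assets:      Securities −$186B, Loans to banks −$75B
  Liabilities: Bank reserves −$366B, Government deposits +$105B
Commercial banking system:
  Assets:      Reserves at CB −$366B, Securities +$186B
  Liabilities: Checkable deposits −$105B, Borrowings from CB −$75B
Change in total bank assets = -$180 billion.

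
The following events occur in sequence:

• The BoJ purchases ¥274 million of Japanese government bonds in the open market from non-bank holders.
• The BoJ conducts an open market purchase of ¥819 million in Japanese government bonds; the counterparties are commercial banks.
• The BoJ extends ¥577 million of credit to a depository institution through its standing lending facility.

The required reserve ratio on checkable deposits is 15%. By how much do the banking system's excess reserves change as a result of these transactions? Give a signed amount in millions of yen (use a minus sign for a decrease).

Asset purchase (from non-banks) ¥274 million: reserves +¥274M, deposits +¥274M.
OMO purchase (from banks) ¥819 million: reserves +¥819M, deposits 0.
Discount-window loan ¥577 million: reserves +¥577M, deposits 0.
Totals: Δreserves = +¥1670M, Δdeposits = +¥274M.
Δrequired reserves = 15% × +¥274M = +¥41.1M.
Δexcess reserves = Δreserves − Δrequired = +¥1670M − (+¥41.1M) = +¥1628.9 million.

+¥1628.9 million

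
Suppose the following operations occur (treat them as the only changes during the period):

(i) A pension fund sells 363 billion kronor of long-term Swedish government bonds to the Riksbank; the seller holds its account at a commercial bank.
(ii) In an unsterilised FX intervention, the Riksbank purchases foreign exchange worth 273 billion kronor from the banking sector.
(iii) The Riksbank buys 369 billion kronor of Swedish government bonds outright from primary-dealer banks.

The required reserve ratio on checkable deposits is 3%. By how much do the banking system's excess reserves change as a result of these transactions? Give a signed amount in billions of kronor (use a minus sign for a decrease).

+994.11 billion

Asset purchase (from non-banks) 363 billion kronor: reserves +363B, deposits +363B.
FX purchase 273 billion kronor: reserves +273B, deposits 0.
OMO purchase (from banks) 369 billion kronor: reserves +369B, deposits 0.
Totals: Δreserves = +1005B, Δdeposits = +363B.
Δrequired reserves = 3% × +363B = +10.89B.
Δexcess reserves = Δreserves − Δrequired = +1005B − (+10.89B) = +994.11 billion.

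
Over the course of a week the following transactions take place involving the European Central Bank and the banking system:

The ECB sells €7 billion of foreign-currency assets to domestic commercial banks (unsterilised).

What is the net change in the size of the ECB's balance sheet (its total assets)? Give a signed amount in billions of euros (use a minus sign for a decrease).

ECB balance sheet:
  Assets:      Foreign assets −€7B
  Liabilities: Bank reserves −€7B
Change in total ECB assets = -€7 billion.

-€7 billion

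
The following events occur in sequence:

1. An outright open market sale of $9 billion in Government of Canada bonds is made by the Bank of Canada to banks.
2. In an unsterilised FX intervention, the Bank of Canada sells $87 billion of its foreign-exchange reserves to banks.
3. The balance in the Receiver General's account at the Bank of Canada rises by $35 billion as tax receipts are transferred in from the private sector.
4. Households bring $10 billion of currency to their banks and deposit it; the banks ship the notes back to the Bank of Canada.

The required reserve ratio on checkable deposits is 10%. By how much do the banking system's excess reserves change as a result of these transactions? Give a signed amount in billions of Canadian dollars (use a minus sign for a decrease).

-$118.5 billion

OMO sale (to banks) $9 billion: reserves −$9B, deposits 0.
FX sale $87 billion: reserves −$87B, deposits 0.
Government account inflow $35 billion: reserves −$35B, deposits −$35B.
Currency deposit $10 billion: reserves +$10B, deposits +$10B.
Totals: Δreserves = −$121B, Δdeposits = −$25B.
Δrequired reserves = 10% × −$25B = −$2.5B.
Δexcess reserves = Δreserves − Δrequired = −$121B − (−$2.5B) = -$118.5 billion.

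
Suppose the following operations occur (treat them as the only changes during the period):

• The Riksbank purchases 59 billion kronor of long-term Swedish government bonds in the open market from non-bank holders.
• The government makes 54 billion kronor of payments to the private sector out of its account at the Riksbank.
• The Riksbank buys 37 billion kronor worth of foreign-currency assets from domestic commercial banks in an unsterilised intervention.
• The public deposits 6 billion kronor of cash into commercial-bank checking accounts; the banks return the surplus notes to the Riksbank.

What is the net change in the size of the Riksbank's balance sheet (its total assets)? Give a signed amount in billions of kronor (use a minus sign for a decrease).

+96 billion

Riksbank balance sheet:
  Assets:      Securities +59B, Foreign assets +37B
  Liabilities: Bank reserves +156B, Currency in circulation −6B, Government deposits −54B
Commercial banking system:
  Assets:      Reserves at CB +156B, Foreign assets −37B
  Liabilities: Checkable deposits +119B
Change in total Riksbank assets = +96 billion.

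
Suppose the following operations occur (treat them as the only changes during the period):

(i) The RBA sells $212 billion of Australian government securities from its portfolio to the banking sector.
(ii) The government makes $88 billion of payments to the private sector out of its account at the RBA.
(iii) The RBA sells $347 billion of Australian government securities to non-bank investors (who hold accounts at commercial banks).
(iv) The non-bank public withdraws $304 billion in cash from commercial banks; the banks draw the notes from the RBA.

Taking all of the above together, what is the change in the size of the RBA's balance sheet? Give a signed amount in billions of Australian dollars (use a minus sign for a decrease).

OMO sale (to banks) $212 billion: an RBA asset is shed → −$212B.
Government spending $88 billion: only the composition of liabilities changes → 0.
Asset sale (to non-banks) $347 billion: an RBA asset is shed → −$347B.
Currency withdrawal $304 billion: only the composition of liabilities changes → 0.
Net: −212 + 0 − 347 + 0 = -$559 billion.

-$559 billion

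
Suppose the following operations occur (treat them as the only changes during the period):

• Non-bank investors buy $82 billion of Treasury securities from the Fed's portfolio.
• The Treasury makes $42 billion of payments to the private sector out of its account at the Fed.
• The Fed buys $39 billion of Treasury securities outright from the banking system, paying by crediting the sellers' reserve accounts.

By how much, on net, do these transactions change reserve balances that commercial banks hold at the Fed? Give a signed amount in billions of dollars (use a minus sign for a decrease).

-$1 billion

Fed balance sheet:
  Assets:      Securities −$43B
  Liabilities: Bank reserves −$1B, Government deposits −$42B
Commercial banking system:
  Assets:      Reserves at CB −$1B, Securities −$39B
  Liabilities: Checkable deposits −$40B
So the change in reserve balances that commercial banks hold at the Fed is -$1 billion.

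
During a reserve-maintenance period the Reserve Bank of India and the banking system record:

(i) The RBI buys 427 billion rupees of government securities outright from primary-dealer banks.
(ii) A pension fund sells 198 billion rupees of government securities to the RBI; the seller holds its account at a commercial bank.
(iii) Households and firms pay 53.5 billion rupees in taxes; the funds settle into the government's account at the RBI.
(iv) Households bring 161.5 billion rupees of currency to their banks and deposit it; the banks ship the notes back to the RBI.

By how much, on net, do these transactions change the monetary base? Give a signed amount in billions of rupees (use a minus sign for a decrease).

RBI balance sheet:
  Assets:      Securities +625B
  Liabilities: Bank reserves +733B, Currency in circulation −161.5B, Government deposits +53.5B
Commercial banking system:
  Assets:      Reserves at CB +733B, Securities −427B
  Liabilities: Checkable deposits +306B
Monetary base = currency + reserves: −161.5B + (+733B) = +571.5 billion.

+571.5 billion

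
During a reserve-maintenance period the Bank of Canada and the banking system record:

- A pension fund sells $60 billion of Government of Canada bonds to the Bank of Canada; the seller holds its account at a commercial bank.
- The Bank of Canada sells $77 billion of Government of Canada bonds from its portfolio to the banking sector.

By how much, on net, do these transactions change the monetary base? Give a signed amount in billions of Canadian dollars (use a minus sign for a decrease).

-$17 billion

Bank of Canada balance sheet:
  Assets:      Securities −$17B
  Liabilities: Bank reserves −$17B
Commercial banking system:
  Assets:      Reserves at CB −$17B, Securities +$77B
  Liabilities: Checkable deposits +$60B
Monetary base = currency + reserves: 0 + (−$17B) = -$17 billion.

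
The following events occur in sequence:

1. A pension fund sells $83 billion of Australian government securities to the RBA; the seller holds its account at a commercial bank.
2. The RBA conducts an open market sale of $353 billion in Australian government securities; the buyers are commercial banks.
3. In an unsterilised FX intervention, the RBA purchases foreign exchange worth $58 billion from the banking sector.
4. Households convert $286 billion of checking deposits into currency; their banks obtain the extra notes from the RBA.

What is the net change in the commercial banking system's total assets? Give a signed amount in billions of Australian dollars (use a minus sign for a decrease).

Asset purchase (from non-banks) $83 billion: bank balance sheets expand → +$83B.
OMO sale (to banks) $353 billion: just an asset swap on bank balance sheets → 0.
FX purchase $58 billion: just an asset swap on bank balance sheets → 0.
Currency withdrawal $286 billion: bank balance sheets shrink → −$286B.
Net: 83 + 0 + 0 − 286 = -$203 billion.

-$203 billion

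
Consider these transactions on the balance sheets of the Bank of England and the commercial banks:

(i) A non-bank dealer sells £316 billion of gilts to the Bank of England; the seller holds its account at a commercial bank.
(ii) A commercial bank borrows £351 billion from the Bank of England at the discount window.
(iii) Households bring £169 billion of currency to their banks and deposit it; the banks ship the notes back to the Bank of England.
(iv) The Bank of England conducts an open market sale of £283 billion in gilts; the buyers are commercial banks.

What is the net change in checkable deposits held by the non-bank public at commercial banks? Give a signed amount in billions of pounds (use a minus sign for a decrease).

Asset purchase (from non-banks) £316 billion: non-bank counterparties' bank balances rise → +£316B.
Discount-window loan £351 billion: the counterparty is a bank, so public deposits are unchanged → 0.
Currency deposit £169 billion: non-bank counterparties' bank balances rise → +£169B.
OMO sale (to banks) £283 billion: the counterparty is a bank, so public deposits are unchanged → 0.
Net: 316 + 0 + 169 + 0 = +£485 billion.

+£485 billion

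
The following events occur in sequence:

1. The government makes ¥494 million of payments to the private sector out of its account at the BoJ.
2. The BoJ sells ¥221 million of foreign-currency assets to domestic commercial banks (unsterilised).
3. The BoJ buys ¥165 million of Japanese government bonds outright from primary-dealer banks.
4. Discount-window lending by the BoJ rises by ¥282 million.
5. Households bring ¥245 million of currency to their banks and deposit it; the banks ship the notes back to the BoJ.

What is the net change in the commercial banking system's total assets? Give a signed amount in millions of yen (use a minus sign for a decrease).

+¥1021 million

BoJ balance sheet:
  Assets:      Securities +¥165M, Loans to banks +¥282M, Foreign assets −¥221M
  Liabilities: Bank reserves +¥965M, Currency in circulation −¥245M, Government deposits −¥494M
Commercial banking system:
  Assets:      Reserves at CB +¥965M, Securities −¥165M, Foreign assets +¥221M
  Liabilities: Checkable deposits +¥739M, Borrowings from CB +¥282M
Change in total bank assets = +¥1021 million.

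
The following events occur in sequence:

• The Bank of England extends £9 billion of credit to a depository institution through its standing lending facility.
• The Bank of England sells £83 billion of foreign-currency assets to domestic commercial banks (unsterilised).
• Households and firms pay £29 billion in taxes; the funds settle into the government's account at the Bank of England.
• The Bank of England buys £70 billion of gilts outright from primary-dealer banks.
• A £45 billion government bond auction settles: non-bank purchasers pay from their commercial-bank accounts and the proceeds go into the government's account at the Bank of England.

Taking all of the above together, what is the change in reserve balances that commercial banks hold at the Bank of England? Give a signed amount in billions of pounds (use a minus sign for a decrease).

Bank of England balance sheet:
  Assets:      Securities +£70B, Loans to banks +£9B, Foreign assets −£83B
  Liabilities: Bank reserves −£78B, Government deposits +£74B
So the change in reserve balances that commercial banks hold at the Bank of England is -£78 billion.

-£78 billion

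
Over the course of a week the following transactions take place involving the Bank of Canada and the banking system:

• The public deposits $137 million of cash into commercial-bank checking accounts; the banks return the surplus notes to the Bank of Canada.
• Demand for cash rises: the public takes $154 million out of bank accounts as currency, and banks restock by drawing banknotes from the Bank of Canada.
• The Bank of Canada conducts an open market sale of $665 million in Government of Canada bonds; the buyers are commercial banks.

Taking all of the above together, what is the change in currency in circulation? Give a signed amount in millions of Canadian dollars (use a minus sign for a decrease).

+$17 million

Currency deposit $137 million: notes return to the central bank → −$137M.
Currency withdrawal $154 million: notes leave the central bank → +$154M.
OMO sale (to banks) $665 million: no currency enters or leaves circulation → 0.
Net: −137 + 154 + 0 = +$17 million.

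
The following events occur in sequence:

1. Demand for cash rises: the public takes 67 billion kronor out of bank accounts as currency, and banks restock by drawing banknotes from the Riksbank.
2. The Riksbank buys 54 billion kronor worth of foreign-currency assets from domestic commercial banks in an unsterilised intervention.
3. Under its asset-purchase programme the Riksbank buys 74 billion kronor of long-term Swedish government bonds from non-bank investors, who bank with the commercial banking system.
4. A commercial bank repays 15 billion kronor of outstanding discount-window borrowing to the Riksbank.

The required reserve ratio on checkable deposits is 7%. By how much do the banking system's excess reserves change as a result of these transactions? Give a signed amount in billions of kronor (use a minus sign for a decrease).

+45.51 billion

Currency withdrawal 67 billion kronor: reserves −67B, deposits −67B.
FX purchase 54 billion kronor: reserves +54B, deposits 0.
Asset purchase (from non-banks) 74 billion kronor: reserves +74B, deposits +74B.
Discount-window repayment 15 billion kronor: reserves −15B, deposits 0.
Totals: Δreserves = +46B, Δdeposits = +7B.
Δrequired reserves = 7% × +7B = +0.49B.
Δexcess reserves = Δreserves − Δrequired = +46B − (+0.49B) = +45.51 billion.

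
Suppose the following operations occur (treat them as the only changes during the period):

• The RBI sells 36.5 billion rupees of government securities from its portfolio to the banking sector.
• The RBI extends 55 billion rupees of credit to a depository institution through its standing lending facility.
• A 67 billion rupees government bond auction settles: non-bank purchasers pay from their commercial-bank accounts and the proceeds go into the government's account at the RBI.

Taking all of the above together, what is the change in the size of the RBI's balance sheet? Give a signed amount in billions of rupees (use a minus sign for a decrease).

+18.5 billion

OMO sale (to banks) 36.5 billion rupees: an RBI asset is shed → −36.5B.
Discount-window loan 55 billion rupees: an RBI asset is acquired → +55B.
Government account inflow 67 billion rupees: only the composition of liabilities changes → 0.
Net: −36.5 + 55 + 0 = +18.5 billion.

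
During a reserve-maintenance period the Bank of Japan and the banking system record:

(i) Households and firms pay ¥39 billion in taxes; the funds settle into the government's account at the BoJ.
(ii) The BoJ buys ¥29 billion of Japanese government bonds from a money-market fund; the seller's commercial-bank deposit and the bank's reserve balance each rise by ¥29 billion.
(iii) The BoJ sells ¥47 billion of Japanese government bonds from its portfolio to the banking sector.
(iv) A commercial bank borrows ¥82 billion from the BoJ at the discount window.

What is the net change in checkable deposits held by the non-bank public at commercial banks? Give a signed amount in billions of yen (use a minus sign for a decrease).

-¥10 billion

BoJ balance sheet:
  Assets:      Securities −¥18B, Loans to banks +¥82B
  Liabilities: Bank reserves +¥25B, Government deposits +¥39B
Commercial banking system:
  Assets:      Reserves at CB +¥25B, Securities +¥47B
  Liabilities: Checkable deposits −¥10B, Borrowings from CB +¥82B
So the change in checkable deposits held by the non-bank public at commercial banks is -¥10 billion.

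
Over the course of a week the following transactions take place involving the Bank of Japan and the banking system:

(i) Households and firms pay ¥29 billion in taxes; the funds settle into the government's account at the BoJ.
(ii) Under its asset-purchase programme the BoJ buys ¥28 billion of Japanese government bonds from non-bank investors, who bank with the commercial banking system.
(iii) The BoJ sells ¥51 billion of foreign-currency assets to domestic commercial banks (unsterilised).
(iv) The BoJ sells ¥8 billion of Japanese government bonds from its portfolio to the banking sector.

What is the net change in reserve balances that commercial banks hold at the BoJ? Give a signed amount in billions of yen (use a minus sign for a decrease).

BoJ balance sheet:
  Assets:      Securities +¥20B, Foreign assets −¥51B
  Liabilities: Bank reserves −¥60B, Government deposits +¥29B
Commercial banking system:
  Assets:      Reserves at CB −¥60B, Securities +¥8B, Foreign assets +¥51B
  Liabilities: Checkable deposits −¥1B
So the change in reserve balances that commercial banks hold at the BoJ is -¥60 billion.

-¥60 billion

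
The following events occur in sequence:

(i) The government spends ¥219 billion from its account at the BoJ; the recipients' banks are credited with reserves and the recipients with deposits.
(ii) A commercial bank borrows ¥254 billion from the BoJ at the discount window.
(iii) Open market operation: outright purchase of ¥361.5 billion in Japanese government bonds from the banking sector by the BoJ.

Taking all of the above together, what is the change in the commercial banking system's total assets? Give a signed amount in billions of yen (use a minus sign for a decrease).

+¥473 billion

BoJ balance sheet:
  Assets:      Securities +¥361.5B, Loans to banks +¥254B
  Liabilities: Bank reserves +¥834.5B, Government deposits −¥219B
Commercial banking system:
  Assets:      Reserves at CB +¥834.5B, Securities −¥361.5B
  Liabilities: Checkable deposits +¥219B, Borrowings from CB +¥254B
Change in total bank assets = +¥473 billion.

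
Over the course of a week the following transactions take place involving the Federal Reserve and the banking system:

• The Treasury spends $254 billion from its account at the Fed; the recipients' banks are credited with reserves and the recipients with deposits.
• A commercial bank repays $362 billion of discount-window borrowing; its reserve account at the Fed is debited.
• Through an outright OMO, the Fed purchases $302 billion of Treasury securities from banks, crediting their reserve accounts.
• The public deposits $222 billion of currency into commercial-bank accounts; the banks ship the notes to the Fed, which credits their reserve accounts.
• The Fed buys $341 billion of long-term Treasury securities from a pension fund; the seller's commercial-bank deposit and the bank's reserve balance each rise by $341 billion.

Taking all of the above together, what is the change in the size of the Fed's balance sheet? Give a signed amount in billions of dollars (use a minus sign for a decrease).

Fed balance sheet:
  Assets:      Securities +$643B, Loans to banks −$362B
  Liabilities: Bank reserves +$757B, Currency in circulation −$222B, Government deposits −$254B
Change in total Fed assets = +$281 billion.

+$281 billion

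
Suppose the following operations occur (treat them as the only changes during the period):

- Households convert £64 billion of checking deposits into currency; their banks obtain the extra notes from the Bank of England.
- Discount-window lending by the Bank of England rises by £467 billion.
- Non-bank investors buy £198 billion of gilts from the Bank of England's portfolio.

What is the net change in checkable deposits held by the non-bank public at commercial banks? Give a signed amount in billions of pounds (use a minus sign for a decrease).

Currency withdrawal £64 billion: non-bank counterparties' bank balances fall → −£64B.
Discount-window loan £467 billion: the counterparty is a bank, so public deposits are unchanged → 0.
Asset sale (to non-banks) £198 billion: non-bank counterparties' bank balances fall → −£198B.
Net: −64 + 0 − 198 = -£262 billion.

-£262 billion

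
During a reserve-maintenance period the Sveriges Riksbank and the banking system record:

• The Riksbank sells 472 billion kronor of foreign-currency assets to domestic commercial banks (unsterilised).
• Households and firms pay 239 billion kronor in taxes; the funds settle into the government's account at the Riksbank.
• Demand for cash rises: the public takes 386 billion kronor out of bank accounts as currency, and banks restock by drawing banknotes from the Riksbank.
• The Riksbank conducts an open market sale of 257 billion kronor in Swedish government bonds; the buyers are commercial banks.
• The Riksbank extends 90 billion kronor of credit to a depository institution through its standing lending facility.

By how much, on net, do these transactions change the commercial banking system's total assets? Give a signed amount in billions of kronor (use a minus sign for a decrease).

FX sale 472 billion kronor: just an asset swap on bank balance sheets → 0.
Government account inflow 239 billion kronor: bank balance sheets shrink → −239B.
Currency withdrawal 386 billion kronor: bank balance sheets shrink → −386B.
OMO sale (to banks) 257 billion kronor: just an asset swap on bank balance sheets → 0.
Discount-window loan 90 billion kronor: bank balance sheets expand → +90B.
Net: 0 − 239 − 386 + 0 + 90 = -535 billion.

-535 billion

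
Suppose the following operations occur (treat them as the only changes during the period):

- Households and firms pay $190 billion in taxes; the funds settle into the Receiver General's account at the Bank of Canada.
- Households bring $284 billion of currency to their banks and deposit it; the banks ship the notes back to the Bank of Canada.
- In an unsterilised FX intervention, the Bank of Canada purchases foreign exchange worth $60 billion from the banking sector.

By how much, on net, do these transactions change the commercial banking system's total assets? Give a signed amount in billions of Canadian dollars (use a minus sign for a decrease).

Government account inflow $190 billion: bank balance sheets shrink → −$190B.
Currency deposit $284 billion: bank balance sheets expand → +$284B.
FX purchase $60 billion: just an asset swap on bank balance sheets → 0.
Net: −190 + 284 + 0 = +$94 billion.

+$94 billion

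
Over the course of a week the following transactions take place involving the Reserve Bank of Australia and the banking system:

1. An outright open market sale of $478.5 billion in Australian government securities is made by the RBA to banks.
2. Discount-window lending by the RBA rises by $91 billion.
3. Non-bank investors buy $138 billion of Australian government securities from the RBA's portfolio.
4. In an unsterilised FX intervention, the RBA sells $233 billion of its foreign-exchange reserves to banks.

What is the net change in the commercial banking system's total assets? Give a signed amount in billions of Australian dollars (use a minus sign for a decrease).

RBA balance sheet:
  Assets:      Securities −$616.5B, Loans to banks +$91B, Foreign assets −$233B
  Liabilities: Bank reserves −$758.5B
Commercial banking system:
  Assets:      Reserves at CB −$758.5B, Securities +$478.5B, Foreign assets +$233B
  Liabilities: Checkable deposits −$138B, Borrowings from CB +$91B
Change in total bank assets = -$47 billion.

-$47 billion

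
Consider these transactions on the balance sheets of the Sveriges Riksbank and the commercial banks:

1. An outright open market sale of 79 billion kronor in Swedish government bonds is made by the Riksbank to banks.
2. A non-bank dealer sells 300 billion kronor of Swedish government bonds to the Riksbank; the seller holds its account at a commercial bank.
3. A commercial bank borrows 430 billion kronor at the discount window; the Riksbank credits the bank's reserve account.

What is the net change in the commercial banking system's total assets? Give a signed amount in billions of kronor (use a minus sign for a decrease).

+730 billion

Riksbank balance sheet:
  Assets:      Securities +221B, Loans to banks +430B
  Liabilities: Bank reserves +651B
Commercial banking system:
  Assets:      Reserves at CB +651B, Securities +79B
  Liabilities: Checkable deposits +300B, Borrowings from CB +430B
Change in total bank assets = +730 billion.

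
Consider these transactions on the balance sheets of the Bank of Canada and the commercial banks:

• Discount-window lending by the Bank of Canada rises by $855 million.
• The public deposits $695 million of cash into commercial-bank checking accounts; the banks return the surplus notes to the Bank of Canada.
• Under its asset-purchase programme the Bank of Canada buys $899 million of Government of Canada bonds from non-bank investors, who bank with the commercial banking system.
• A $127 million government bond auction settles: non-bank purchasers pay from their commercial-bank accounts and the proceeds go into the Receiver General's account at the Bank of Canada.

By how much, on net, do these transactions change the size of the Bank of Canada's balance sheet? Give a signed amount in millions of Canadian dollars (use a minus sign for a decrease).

Discount-window loan $855 million: a Bank of Canada asset is acquired → +$855M.
Currency deposit $695 million: only the composition of liabilities changes → 0.
Asset purchase (from non-banks) $899 million: a Bank of Canada asset is acquired → +$899M.
Government account inflow $127 million: only the composition of liabilities changes → 0.
Net: 855 + 0 + 899 + 0 = +$1754 million.

+$1754 million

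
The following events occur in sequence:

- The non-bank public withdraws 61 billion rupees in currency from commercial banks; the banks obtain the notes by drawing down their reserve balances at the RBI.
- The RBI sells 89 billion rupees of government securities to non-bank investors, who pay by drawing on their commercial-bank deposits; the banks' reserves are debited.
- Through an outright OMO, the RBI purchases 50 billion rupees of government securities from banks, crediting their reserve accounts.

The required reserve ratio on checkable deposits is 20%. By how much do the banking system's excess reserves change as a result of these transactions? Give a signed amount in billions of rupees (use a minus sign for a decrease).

Currency withdrawal 61 billion rupees: reserves −61B, deposits −61B.
Asset sale (to non-banks) 89 billion rupees: reserves −89B, deposits −89B.
OMO purchase (from banks) 50 billion rupees: reserves +50B, deposits 0.
Totals: Δreserves = −100B, Δdeposits = −150B.
Δrequired reserves = 20% × −150B = −30B.
Δexcess reserves = Δreserves − Δrequired = −100B − (−30B) = -70 billion.

-70 billion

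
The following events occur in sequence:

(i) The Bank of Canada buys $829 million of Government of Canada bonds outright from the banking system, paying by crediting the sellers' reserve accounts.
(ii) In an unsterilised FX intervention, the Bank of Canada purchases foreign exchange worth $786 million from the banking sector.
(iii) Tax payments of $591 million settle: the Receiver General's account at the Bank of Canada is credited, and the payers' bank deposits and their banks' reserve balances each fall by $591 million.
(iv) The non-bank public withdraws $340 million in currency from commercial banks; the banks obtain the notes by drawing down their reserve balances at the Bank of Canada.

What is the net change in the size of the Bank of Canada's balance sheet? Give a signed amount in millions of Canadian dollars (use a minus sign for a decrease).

Bank of Canada balance sheet:
  Assets:      Securities +$829M, Foreign assets +$786M
  Liabilities: Bank reserves +$684M, Currency in circulation +$340M, Government deposits +$591M
Commercial banking system:
  Assets:      Reserves at CB +$684M, Securities −$829M, Foreign assets −$786M
  Liabilities: Checkable deposits −$931M
Change in total Bank of Canada assets = +$1615 million.

+$1615 million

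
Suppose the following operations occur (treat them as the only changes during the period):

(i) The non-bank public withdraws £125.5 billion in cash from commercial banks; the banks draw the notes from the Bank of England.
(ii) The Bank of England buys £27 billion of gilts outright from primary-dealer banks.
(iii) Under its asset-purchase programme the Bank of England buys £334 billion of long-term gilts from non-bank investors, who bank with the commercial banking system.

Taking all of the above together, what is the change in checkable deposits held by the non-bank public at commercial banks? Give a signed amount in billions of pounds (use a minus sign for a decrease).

Currency withdrawal £125.5 billion: non-bank counterparties' bank balances fall → −£125.5B.
OMO purchase (from banks) £27 billion: the counterparty is a bank, so public deposits are unchanged → 0.
Asset purchase (from non-banks) £334 billion: non-bank counterparties' bank balances rise → +£334B.
Net: −125.5 + 0 + 334 = +£208.5 billion.

+£208.5 billion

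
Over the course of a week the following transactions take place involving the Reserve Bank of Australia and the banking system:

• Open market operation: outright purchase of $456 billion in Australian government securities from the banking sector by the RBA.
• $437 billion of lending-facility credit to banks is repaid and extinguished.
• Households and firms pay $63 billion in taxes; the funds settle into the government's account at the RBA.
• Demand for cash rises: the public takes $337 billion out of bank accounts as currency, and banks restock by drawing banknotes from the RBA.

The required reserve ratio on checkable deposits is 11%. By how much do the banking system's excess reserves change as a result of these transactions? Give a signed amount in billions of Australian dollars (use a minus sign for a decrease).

-$337 billion

OMO purchase (from banks) $456 billion: reserves +$456B, deposits 0.
Discount-window repayment $437 billion: reserves −$437B, deposits 0.
Government account inflow $63 billion: reserves −$63B, deposits −$63B.
Currency withdrawal $337 billion: reserves −$337B, deposits −$337B.
Totals: Δreserves = −$381B, Δdeposits = −$400B.
Δrequired reserves = 11% × −$400B = −$44B.
Δexcess reserves = Δreserves − Δrequired = −$381B − (−$44B) = -$337 billion.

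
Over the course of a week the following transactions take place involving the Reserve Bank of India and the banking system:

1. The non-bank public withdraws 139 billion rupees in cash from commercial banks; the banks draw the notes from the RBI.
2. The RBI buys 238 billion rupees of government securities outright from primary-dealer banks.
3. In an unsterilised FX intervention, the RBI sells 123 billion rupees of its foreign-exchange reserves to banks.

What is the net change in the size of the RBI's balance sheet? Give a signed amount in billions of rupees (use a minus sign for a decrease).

Currency withdrawal 139 billion rupees: only the composition of liabilities changes → 0.
OMO purchase (from banks) 238 billion rupees: an RBI asset is acquired → +238B.
FX sale 123 billion rupees: an RBI asset is shed → −123B.
Net: 0 + 238 − 123 = +115 billion.

+115 billion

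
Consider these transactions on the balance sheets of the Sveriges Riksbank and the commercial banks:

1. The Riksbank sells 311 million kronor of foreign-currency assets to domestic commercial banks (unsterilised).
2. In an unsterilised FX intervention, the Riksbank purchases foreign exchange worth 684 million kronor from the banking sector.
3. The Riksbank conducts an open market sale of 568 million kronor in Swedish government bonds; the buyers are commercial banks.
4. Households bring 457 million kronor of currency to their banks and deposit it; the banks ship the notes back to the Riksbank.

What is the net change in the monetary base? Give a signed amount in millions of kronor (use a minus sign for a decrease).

-195 million

FX sale 311 million kronor: Riksbank balance sheet contracts → −311M.
FX purchase 684 million kronor: Riksbank balance sheet expands → +684M.
OMO sale (to banks) 568 million kronor: Riksbank balance sheet contracts → −568M.
Currency deposit 457 million kronor: just a shift between currency and reserves — both are base money → 0.
Net: −311 + 684 − 568 + 0 = -195 million.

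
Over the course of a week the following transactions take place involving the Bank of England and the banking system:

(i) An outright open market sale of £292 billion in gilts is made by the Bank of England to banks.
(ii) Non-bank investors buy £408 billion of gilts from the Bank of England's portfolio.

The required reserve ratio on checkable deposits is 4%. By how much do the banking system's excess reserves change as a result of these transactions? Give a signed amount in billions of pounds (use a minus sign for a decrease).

OMO sale (to banks) £292 billion: reserves −£292B, deposits 0.
Asset sale (to non-banks) £408 billion: reserves −£408B, deposits −£408B.
Totals: Δreserves = −£700B, Δdeposits = −£408B.
Δrequired reserves = 4% × −£408B = −£16.32B.
Δexcess reserves = Δreserves − Δrequired = −£700B − (−£16.32B) = -£683.68 billion.

-£683.68 billion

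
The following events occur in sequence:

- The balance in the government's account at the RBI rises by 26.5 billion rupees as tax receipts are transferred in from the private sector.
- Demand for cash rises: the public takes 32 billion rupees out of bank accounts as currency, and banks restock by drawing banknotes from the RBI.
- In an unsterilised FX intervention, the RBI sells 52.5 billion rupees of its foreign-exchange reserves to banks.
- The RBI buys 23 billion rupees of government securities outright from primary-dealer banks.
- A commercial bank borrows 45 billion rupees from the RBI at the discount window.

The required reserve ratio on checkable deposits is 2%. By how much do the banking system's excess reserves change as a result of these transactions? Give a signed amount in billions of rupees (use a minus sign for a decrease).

-41.83 billion

Government account inflow 26.5 billion rupees: reserves −26.5B, deposits −26.5B.
Currency withdrawal 32 billion rupees: reserves −32B, deposits −32B.
FX sale 52.5 billion rupees: reserves −52.5B, deposits 0.
OMO purchase (from banks) 23 billion rupees: reserves +23B, deposits 0.
Discount-window loan 45 billion rupees: reserves +45B, deposits 0.
Totals: Δreserves = −43B, Δdeposits = −58.5B.
Δrequired reserves = 2% × −58.5B = −1.17B.
Δexcess reserves = Δreserves − Δrequired = −43B − (−1.17B) = -41.83 billion.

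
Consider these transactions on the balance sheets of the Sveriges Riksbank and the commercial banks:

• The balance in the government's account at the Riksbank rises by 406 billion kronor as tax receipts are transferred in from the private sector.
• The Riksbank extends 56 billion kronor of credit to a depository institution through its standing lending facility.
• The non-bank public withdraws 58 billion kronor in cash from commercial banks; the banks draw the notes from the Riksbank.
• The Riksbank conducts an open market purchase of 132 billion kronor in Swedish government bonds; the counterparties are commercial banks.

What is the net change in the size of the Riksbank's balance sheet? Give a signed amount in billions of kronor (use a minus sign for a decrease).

+188 billion

Riksbank balance sheet:
  Assets:      Securities +132B, Loans to banks +56B
  Liabilities: Bank reserves −276B, Currency in circulation +58B, Government deposits +406B
Commercial banking system:
  Assets:      Reserves at CB −276B, Securities −132B
  Liabilities: Checkable deposits −464B, Borrowings from CB +56B
Change in total Riksbank assets = +188 billion.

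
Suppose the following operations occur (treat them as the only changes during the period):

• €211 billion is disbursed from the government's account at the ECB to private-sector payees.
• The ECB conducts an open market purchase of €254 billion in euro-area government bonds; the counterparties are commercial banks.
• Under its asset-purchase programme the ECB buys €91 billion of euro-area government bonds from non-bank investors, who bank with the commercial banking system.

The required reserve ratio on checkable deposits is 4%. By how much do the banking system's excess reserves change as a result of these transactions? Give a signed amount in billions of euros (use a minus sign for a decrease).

Government spending €211 billion: reserves +€211B, deposits +€211B.
OMO purchase (from banks) €254 billion: reserves +€254B, deposits 0.
Asset purchase (from non-banks) €91 billion: reserves +€91B, deposits +€91B.
Totals: Δreserves = +€556B, Δdeposits = +€302B.
Δrequired reserves = 4% × +€302B = +€12.08B.
Δexcess reserves = Δreserves − Δrequired = +€556B − (+€12.08B) = +€543.92 billion.

+€543.92 billion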